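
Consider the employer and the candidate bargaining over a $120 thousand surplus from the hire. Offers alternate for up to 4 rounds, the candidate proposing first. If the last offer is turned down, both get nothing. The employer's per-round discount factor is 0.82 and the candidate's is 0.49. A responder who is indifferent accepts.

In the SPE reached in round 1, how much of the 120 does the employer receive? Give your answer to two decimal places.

By backward induction:
Round 4 (the employer proposes): rejection yields 0 for the candidate; the employer offers 0 and keeps 120.
Round 3 (the candidate proposes): the employer can get 120 next round, worth 0.82 × 120 = 98.4 now. The candidate offers 98.4 and keeps 120 − 98.4 = 21.6.
Round 2 (the employer proposes): the candidate can get 21.6 next round, worth 0.49 × 21.6 = 10.584 now. The employer offers 10.584 and keeps 120 − 10.584 = 109.416.
Round 1 (the candidate proposes): the employer can get 109.416 next round, worth 0.82 × 109.416 = 89.72112 now. The candidate offers 89.72112 and keeps 120 − 89.72112 = 30.27888.

89.72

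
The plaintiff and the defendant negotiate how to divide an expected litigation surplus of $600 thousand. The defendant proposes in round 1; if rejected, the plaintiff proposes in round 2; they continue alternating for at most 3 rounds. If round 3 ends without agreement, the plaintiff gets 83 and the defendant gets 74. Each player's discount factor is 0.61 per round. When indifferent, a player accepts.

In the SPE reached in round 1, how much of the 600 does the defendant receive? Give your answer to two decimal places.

426.38

Round 3 (the defendant proposes): the plaintiff gets 83 if talks fail, so the defendant offers 83 and keeps 517.
Round 2 (the plaintiff proposes): the defendant can get 517 next round, worth 0.61 × 517 = 315.37 now, so the plaintiff offers 315.37, keeping 284.63.
Round 1 (the defendant proposes): the plaintiff can get 284.63 next round, worth 0.61 × 284.63 = 173.6243 now. The defendant offers 173.6243 and keeps 600 − 173.6243 = 426.3757.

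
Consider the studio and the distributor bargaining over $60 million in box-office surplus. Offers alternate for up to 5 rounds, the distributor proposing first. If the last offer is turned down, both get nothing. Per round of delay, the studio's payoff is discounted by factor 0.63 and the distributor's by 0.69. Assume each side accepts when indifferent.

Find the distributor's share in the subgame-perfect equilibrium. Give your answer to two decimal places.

Round 5 (the distributor proposes): rejection yields 0 for the studio; the distributor offers 0 and keeps 60.
Round 4 (the studio proposes): the distributor can get 60 next round, worth 0.69 × 60 = 41.4 now; the studio offers that and keeps 18.6.
Round 3 (the distributor proposes): the studio can get 18.6 next round, worth 0.63 × 18.6 = 11.718 now. The distributor offers 11.718 and keeps 60 − 11.718 = 48.282.
Round 2 (the studio proposes): the distributor can get 48.282 next round, worth 0.69 × 48.282 = 33.31458 now. The studio offers 33.31458 and keeps 60 − 33.31458 = 26.68542.
Round 1 (the distributor proposes): the studio can get 26.68542 next round, worth 0.63 × 26.68542 = 16.8118146 now, so the distributor offers 16.8118146, keeping 43.1881854.

43.19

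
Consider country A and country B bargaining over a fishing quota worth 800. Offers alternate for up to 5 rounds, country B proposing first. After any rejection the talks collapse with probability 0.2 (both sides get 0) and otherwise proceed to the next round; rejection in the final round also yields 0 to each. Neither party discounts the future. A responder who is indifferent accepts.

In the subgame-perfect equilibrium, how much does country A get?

Round 5 (country B proposes): rejection yields 0 for country A; country B offers 0 and keeps 800.
Round 4 (country A proposes): rejecting gives country B an expected 0.8 × 800 = 640, so country A offers 640, keeping 160.
Round 3 (country B proposes): rejecting gives country A an expected 0.8 × 160 = 128. Country B offers 128 and keeps 800 − 128 = 672.
Round 2 (country A proposes): rejecting gives country B an expected 0.8 × 672 = 537.6. Country A offers 537.6 and keeps 800 − 537.6 = 262.4.
Round 1 (country B proposes): rejecting gives country A an expected 0.8 × 262.4 = 209.92, so country B offers 209.92, keeping 590.08.

209.92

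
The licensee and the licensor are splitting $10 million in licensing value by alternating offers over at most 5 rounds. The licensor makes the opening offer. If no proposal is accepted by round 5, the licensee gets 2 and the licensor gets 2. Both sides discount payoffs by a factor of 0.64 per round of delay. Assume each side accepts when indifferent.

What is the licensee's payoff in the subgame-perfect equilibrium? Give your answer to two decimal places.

3.58

Round 5 (the licensor proposes): the licensee gets 2 if talks fail, so the licensor offers 2 and keeps 8.
Round 4 (the licensee proposes): the licensor can get 8 next round, worth 0.64 × 8 = 5.12 now. The licensee offers 5.12 and keeps 10 − 5.12 = 4.88.
Round 3 (the licensor proposes): the licensee can get 4.88 next round, worth 0.64 × 4.88 = 3.1232 now. The licensor offers 3.1232 and keeps 10 − 3.1232 = 6.8768.
Round 2 (the licensee proposes): the licensor can get 6.8768 next round, worth 0.64 × 6.8768 = 4.401152 now, so the licensee offers 4.401152, keeping 5.598848.
Round 1 (the licensor proposes): the licensee can get 5.598848 next round, worth 0.64 × 5.598848 = 3.58326272 now, so the licensor offers 3.58326272, keeping 6.41673728.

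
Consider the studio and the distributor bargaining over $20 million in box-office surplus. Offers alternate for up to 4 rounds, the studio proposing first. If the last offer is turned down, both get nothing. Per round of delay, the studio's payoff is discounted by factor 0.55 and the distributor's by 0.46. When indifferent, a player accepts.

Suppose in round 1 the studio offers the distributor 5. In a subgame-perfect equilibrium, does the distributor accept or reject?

Work out the distributor's continuation value if the offer is rejected.
Round 4 (the distributor proposes): the studio will accept anything ≥ 0, so the distributor offers 0 and keeps 20.
Round 3 (the studio proposes): the distributor can get 20 next round, worth 0.46 × 20 = 9.2 now, so the studio offers 9.2, keeping 10.8.
Round 2 (the distributor proposes): the studio can get 10.8 next round, worth 0.55 × 10.8 = 5.94 now, so the distributor offers 5.94, keeping 14.06.
So by rejecting in round 1, the distributor gets 14.06 next round, worth 0.46 × 14.06 = 6.4676 now.
Offer 5 < 6.4676, so the distributor rejects.

Reject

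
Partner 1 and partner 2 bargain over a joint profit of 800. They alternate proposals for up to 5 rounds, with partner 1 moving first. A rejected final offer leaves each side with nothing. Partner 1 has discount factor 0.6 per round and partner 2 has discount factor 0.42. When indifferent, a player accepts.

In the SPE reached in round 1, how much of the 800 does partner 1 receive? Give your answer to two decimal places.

Round 5 (partner 1 proposes): rejection yields 0 for partner 2; partner 1 offers 0 and keeps 800.
Round 4 (partner 2 proposes): partner 1 can get 800 next round, worth 0.6 × 800 = 480 now, so partner 2 offers 480, keeping 320.
Round 3 (partner 1 proposes): partner 2 can get 320 next round, worth 0.42 × 320 = 134.4 now. Partner 1 offers 134.4 and keeps 800 − 134.4 = 665.6.
Round 2 (partner 2 proposes): partner 1 can get 665.6 next round, worth 0.6 × 665.6 = 399.36 now; partner 2 offers that and keeps 400.64.
Round 1 (partner 1 proposes): partner 2 can get 400.64 next round, worth 0.42 × 400.64 = 168.2688 now; partner 1 offers that and keeps 631.7312.

631.73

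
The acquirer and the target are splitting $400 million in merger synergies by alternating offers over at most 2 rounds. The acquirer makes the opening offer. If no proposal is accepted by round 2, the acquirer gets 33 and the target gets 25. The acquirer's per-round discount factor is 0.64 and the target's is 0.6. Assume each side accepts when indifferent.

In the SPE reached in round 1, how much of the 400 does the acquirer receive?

179.8

Round 2 (the target proposes): the acquirer gets 33 if talks fail, so the target offers 33 and keeps 367.
Round 1 (the acquirer proposes): the target can get 367 next round, worth 0.6 × 367 = 220.2 now. The acquirer offers 220.2 and keeps 400 − 220.2 = 179.8.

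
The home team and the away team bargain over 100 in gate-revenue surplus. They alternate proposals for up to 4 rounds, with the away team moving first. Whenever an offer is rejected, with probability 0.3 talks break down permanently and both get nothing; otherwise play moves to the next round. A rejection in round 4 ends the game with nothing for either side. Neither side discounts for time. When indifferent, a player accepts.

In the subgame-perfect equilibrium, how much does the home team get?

By backward induction:
Round 4 (the home team proposes): rejection yields 0 for the away team; the home team offers 0 and keeps 100.
Round 3 (the away team proposes): rejecting gives the home team an expected 0.7 × 100 = 70; the away team offers that and keeps 30.
Round 2 (the home team proposes): rejecting gives the away team an expected 0.7 × 30 = 21, so the home team offers 21, keeping 79.
Round 1 (the away team proposes): rejecting gives the home team an expected 0.7 × 79 = 55.3; the away team offers that and keeps 44.7.

55.3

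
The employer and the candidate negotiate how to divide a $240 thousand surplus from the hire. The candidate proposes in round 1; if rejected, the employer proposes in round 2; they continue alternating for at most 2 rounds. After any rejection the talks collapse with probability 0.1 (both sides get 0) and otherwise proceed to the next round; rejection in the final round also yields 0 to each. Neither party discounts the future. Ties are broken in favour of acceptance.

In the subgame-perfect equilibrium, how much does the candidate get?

Round 2 (the employer proposes): the candidate will accept anything ≥ 0, so the employer offers 0 and keeps 240.
Round 1 (the candidate proposes): rejecting gives the employer an expected 0.9 × 240 = 216. The candidate offers 216 and keeps 240 − 216 = 24.

24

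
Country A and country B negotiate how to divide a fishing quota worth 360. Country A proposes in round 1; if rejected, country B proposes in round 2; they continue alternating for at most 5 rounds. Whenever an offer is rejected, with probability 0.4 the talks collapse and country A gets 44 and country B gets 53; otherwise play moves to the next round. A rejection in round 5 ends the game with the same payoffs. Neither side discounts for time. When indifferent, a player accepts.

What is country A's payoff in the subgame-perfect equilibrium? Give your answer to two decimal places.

221.16

Round 5 (country A proposes): country B gets 53 if talks fail, so country A offers 53 and keeps 307.
Round 4 (country B proposes): rejecting gives country A an expected 0.6 × 307 + 0.4 × 44 = 201.8. Country B offers 201.8 and keeps 360 − 201.8 = 158.2.
Round 3 (country A proposes): rejecting gives country B an expected 0.6 × 158.2 + 0.4 × 53 = 116.12; country A offers that and keeps 243.88.
Round 2 (country B proposes): rejecting gives country A an expected 0.6 × 243.88 + 0.4 × 44 = 163.928; country B offers that and keeps 196.072.
Round 1 (country A proposes): rejecting gives country B an expected 0.6 × 196.072 + 0.4 × 53 = 138.8432, so country A offers 138.8432, keeping 221.1568.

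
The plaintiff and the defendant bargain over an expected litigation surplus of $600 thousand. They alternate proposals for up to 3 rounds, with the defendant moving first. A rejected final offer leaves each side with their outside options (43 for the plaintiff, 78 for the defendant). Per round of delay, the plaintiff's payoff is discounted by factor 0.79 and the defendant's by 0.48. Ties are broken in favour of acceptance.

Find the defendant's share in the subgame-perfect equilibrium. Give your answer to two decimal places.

Round 3 (the defendant proposes): the plaintiff gets 43 if talks fail, so the defendant offers 43 and keeps 557.
Round 2 (the plaintiff proposes): the defendant can get 557 next round, worth 0.48 × 557 = 267.36 now, so the plaintiff offers 267.36, keeping 332.64.
Round 1 (the defendant proposes): the plaintiff can get 332.64 next round, worth 0.79 × 332.64 = 262.7856 now; the defendant offers that and keeps 337.2144.

337.21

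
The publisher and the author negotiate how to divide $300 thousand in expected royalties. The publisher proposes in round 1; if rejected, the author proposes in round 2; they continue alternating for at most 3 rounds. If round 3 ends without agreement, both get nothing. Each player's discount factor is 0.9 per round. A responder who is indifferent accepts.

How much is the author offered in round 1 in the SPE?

Round 3 (the publisher proposes): the author will accept anything ≥ 0, so the publisher offers 0 and keeps 300.
Round 2 (the author proposes): the publisher can get 300 next round, worth 0.9 × 300 = 270 now; the author offers that and keeps 30.
Round 1 (the publisher proposes): the author can get 30 next round, worth 0.9 × 30 = 27 now, so the publisher offers 27, keeping 273.

27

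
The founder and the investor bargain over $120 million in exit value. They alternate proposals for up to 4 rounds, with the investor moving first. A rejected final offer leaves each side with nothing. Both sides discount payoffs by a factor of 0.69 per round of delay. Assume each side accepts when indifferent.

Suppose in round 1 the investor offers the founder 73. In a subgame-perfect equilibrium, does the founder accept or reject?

Accept

Work out the founder's continuation value if the offer is rejected.
Round 4 (the founder proposes): the investor will accept anything ≥ 0, so the founder offers 0 and keeps 120.
Round 3 (the investor proposes): the founder can get 120 next round, worth 0.69 × 120 = 82.8 now. The investor offers 82.8 and keeps 120 − 82.8 = 37.2.
Round 2 (the founder proposes): the investor can get 37.2 next round, worth 0.69 × 37.2 = 25.668 now; the founder offers that and keeps 94.332.
So by rejecting in round 1, the founder gets 94.332 next round, worth 0.69 × 94.332 = 65.08908 now.
Offer 73 ≥ 65.08908, so the founder accepts.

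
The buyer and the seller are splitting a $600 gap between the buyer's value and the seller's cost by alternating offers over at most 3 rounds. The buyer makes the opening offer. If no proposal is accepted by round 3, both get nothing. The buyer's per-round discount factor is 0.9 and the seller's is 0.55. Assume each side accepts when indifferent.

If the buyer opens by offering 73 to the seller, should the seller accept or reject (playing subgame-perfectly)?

Round 3 (the buyer proposes): rejection yields 0 for the seller; the buyer offers 0 and keeps 600.
Round 2 (the seller proposes): the buyer can get 600 next round, worth 0.9 × 600 = 540 now; the seller offers that and keeps 60.
So by rejecting in round 1, the seller gets 60 next round, worth 0.55 × 60 = 33 now.
Offer 73 ≥ 33, so the seller accepts.

Accept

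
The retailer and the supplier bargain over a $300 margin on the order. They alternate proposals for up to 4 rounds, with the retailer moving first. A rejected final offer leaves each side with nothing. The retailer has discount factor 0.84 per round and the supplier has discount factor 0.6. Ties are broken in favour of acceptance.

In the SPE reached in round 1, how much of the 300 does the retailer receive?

By backward induction:
Round 4 (the supplier proposes): rejection yields 0 for the retailer; the supplier offers 0 and keeps 300.
Round 3 (the retailer proposes): the supplier can get 300 next round, worth 0.6 × 300 = 180 now; the retailer offers that and keeps 120.
Round 2 (the supplier proposes): the retailer can get 120 next round, worth 0.84 × 120 = 100.8 now. The supplier offers 100.8 and keeps 300 − 100.8 = 199.2.
Round 1 (the retailer proposes): the supplier can get 199.2 next round, worth 0.6 × 199.2 = 119.52 now; the retailer offers that and keeps 180.48.

180.48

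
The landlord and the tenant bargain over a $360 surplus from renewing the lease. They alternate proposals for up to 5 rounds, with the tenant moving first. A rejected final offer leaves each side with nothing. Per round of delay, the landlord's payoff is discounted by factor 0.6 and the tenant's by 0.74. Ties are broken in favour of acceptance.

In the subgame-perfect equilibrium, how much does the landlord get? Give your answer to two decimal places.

Work backward from the last round.
Round 5 (the tenant proposes): rejection yields 0 for the landlord; the tenant offers 0 and keeps 360.
Round 4 (the landlord proposes): the tenant can get 360 next round, worth 0.74 × 360 = 266.4 now. The landlord offers 266.4 and keeps 360 − 266.4 = 93.6.
Round 3 (the tenant proposes): the landlord can get 93.6 next round, worth 0.6 × 93.6 = 56.16 now; the tenant offers that and keeps 303.84.
Round 2 (the landlord proposes): the tenant can get 303.84 next round, worth 0.74 × 303.84 = 224.8416 now, so the landlord offers 224.8416, keeping 135.1584.
Round 1 (the tenant proposes): the landlord can get 135.1584 next round, worth 0.6 × 135.1584 = 81.09504 now, so the tenant offers 81.09504, keeping 278.90496.

81.10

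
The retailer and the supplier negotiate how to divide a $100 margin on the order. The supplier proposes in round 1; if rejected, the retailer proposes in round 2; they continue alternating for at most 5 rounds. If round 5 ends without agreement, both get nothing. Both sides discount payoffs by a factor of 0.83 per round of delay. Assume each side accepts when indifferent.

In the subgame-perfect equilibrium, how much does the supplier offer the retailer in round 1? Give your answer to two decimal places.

Round 5 (the supplier proposes): rejection yields 0 for the retailer; the supplier offers 0 and keeps 100.
Round 4 (the retailer proposes): the supplier can get 100 next round, worth 0.83 × 100 = 83 now, so the retailer offers 83, keeping 17.
Round 3 (the supplier proposes): the retailer can get 17 next round, worth 0.83 × 17 = 14.11 now; the supplier offers that and keeps 85.89.
Round 2 (the retailer proposes): the supplier can get 85.89 next round, worth 0.83 × 85.89 = 71.2887 now. The retailer offers 71.2887 and keeps 100 − 71.2887 = 28.7113.
Round 1 (the supplier proposes): the retailer can get 28.7113 next round, worth 0.83 × 28.7113 = 23.830379 now. The supplier offers 23.830379 and keeps 100 − 23.830379 = 76.169621.

23.83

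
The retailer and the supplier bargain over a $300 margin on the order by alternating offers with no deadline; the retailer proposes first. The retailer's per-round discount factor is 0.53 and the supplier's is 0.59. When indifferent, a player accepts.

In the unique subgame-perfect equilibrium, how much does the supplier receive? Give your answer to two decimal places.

121.04

When the retailer proposes, the supplier accepts any offer worth at least 0.59 times what the supplier would get by proposing next round; and vice versa.
This gives x = 300 − 0.59y and y = 300 − 0.53x, where x and y are each side's share when it proposes.
Hence (1 − 0.59·0.53)x = 300(1 − 0.59), i.e. 0.6873·x = 123.
x ≈ 178.9612; the supplier's share is 300 − x ≈ 121.0388.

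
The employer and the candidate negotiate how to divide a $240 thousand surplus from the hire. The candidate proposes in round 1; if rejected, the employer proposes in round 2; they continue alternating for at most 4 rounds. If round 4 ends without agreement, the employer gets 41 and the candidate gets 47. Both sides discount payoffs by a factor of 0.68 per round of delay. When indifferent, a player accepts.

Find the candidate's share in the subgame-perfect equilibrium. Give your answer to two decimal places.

127.09

Work backward from the last round.
Round 4 (the employer proposes): the candidate gets 47 if talks fail, so the employer offers 47 and keeps 193.
Round 3 (the candidate proposes): the employer can get 193 next round, worth 0.68 × 193 = 131.24 now; the candidate offers that and keeps 108.76.
Round 2 (the employer proposes): the candidate can get 108.76 next round, worth 0.68 × 108.76 = 73.9568 now, so the employer offers 73.9568, keeping 166.0432.
Round 1 (the candidate proposes): the employer can get 166.0432 next round, worth 0.68 × 166.0432 = 112.909376 now; the candidate offers that and keeps 127.090624.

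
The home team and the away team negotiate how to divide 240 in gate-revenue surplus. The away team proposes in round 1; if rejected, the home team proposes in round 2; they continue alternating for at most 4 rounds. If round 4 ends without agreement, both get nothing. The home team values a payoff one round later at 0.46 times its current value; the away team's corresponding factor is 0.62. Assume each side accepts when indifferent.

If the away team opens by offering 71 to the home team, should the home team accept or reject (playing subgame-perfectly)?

Work out the home team's continuation value if the offer is rejected.
Round 4 (the home team proposes): the away team will accept anything ≥ 0, so the home team offers 0 and keeps 240.
Round 3 (the away team proposes): the home team can get 240 next round, worth 0.46 × 240 = 110.4 now. The away team offers 110.4 and keeps 240 − 110.4 = 129.6.
Round 2 (the home team proposes): the away team can get 129.6 next round, worth 0.62 × 129.6 = 80.352 now, so the home team offers 80.352, keeping 159.648.
So by rejecting in round 1, the home team gets 159.648 next round, worth 0.46 × 159.648 = 73.43808 now.
Offer 71 < 73.43808, so the home team rejects.

Reject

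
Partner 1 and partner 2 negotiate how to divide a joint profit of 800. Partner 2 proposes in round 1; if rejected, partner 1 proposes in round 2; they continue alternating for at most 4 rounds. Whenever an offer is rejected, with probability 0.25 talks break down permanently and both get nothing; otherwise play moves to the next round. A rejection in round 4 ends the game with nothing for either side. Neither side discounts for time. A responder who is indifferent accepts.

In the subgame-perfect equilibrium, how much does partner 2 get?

Round 4 (partner 1 proposes): rejection yields 0 for partner 2; partner 1 offers 0 and keeps 800.
Round 3 (partner 2 proposes): rejecting gives partner 1 an expected 0.75 × 800 = 600, so partner 2 offers 600, keeping 200.
Round 2 (partner 1 proposes): rejecting gives partner 2 an expected 0.75 × 200 = 150; partner 1 offers that and keeps 650.
Round 1 (partner 2 proposes): rejecting gives partner 1 an expected 0.75 × 650 = 487.5; partner 2 offers that and keeps 312.5.

312.5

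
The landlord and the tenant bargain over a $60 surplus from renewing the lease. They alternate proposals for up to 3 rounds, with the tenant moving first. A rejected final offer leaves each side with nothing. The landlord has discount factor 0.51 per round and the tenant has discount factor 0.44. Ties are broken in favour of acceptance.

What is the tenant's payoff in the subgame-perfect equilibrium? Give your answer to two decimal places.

Round 3 (the tenant proposes): rejection yields 0 for the landlord; the tenant offers 0 and keeps 60.
Round 2 (the landlord proposes): the tenant can get 60 next round, worth 0.44 × 60 = 26.4 now. The landlord offers 26.4 and keeps 60 − 26.4 = 33.6.
Round 1 (the tenant proposes): the landlord can get 33.6 next round, worth 0.51 × 33.6 = 17.136 now; the tenant offers that and keeps 42.864.

42.86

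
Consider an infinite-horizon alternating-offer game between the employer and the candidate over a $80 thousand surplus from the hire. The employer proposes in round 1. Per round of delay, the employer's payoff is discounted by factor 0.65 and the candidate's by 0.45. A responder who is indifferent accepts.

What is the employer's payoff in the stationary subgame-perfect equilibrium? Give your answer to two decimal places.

In a stationary SPE each proposer offers the other exactly their discounted continuation value.
If the employer keeps x when proposing and the candidate keeps y when proposing, then x = 80 − 0.45y and y = 80 − 0.65x.
Solving: x = 80(1 − 0.45) / (1 − 0.65·0.45) = 44 / 0.7075 ≈ 62.1908.
The candidate gets 80 − 62.1908 ≈ 17.8092.

62.19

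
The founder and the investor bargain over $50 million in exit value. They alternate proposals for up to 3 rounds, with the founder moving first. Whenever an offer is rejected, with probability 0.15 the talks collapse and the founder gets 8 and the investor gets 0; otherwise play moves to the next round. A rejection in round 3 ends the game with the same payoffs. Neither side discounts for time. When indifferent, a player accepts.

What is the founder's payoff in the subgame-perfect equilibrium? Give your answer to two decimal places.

44.65

By backward induction:
Round 3 (the founder proposes): rejection yields 0 for the investor; the founder offers 0 and keeps 50.
Round 2 (the investor proposes): rejecting gives the founder an expected 0.85 × 50 + 0.15 × 8 = 43.7, so the investor offers 43.7, keeping 6.3.
Round 1 (the founder proposes): rejecting gives the investor an expected 0.85 × 6.3 = 5.355, so the founder offers 5.355, keeping 44.645.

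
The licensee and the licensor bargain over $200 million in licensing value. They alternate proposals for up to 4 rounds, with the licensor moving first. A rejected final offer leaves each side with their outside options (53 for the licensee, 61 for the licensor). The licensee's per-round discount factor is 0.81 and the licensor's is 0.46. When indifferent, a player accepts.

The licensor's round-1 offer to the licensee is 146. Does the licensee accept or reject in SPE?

Work out the licensee's continuation value if the offer is rejected.
Round 4 (the licensee proposes): the licensor gets 61 if talks fail, so the licensee offers 61 and keeps 139.
Round 3 (the licensor proposes): the licensee can get 139 next round, worth 0.81 × 139 = 112.59 now. The licensor offers 112.59 and keeps 200 − 112.59 = 87.41.
Round 2 (the licensee proposes): the licensor can get 87.41 next round, worth 0.46 × 87.41 = 40.2086 now. The licensee offers 40.2086 and keeps 200 − 40.2086 = 159.7914.
So by rejecting in round 1, the licensee gets 159.7914 next round, worth 0.81 × 159.7914 = 129.431034 now.
Offer 146 ≥ 129.431034, so the licensee accepts.

Accept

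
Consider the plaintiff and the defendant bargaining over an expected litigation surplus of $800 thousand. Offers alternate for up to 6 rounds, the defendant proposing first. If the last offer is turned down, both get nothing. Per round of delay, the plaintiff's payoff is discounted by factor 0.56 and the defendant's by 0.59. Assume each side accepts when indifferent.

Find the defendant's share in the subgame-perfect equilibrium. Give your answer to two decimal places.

Round 6 (the plaintiff proposes): rejection yields 0 for the defendant; the plaintiff offers 0 and keeps 800.
Round 5 (the defendant proposes): the plaintiff can get 800 next round, worth 0.56 × 800 = 448 now. The defendant offers 448 and keeps 800 − 448 = 352.
Round 4 (the plaintiff proposes): the defendant can get 352 next round, worth 0.59 × 352 = 207.68 now. The plaintiff offers 207.68 and keeps 800 − 207.68 = 592.32.
Round 3 (the defendant proposes): the plaintiff can get 592.32 next round, worth 0.56 × 592.32 = 331.6992 now. The defendant offers 331.6992 and keeps 800 − 331.6992 = 468.3008.
Round 2 (the plaintiff proposes): the defendant can get 468.3008 next round, worth 0.59 × 468.3008 = 276.297472 now, so the plaintiff offers 276.297472, keeping 523.702528.
Round 1 (the defendant proposes): the plaintiff can get 523.702528 next round, worth 0.56 × 523.702528 = 293.27341568 now, so the defendant offers 293.27341568, keeping 506.72658432.

506.73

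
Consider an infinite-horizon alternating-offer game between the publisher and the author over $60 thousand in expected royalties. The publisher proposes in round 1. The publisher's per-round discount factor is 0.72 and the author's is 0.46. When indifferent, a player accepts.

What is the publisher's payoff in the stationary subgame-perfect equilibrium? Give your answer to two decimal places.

When the publisher proposes, the author accepts any offer worth at least 0.46 times what the author would get by proposing next round; and vice versa.
This gives x = 60 − 0.46y and y = 60 − 0.72x, where x and y are each side's share when it proposes.
Hence (1 − 0.46·0.72)x = 60(1 − 0.46), i.e. 0.6688·x = 32.4.
x ≈ 48.4450; the author's share is 60 − x ≈ 11.5550.

48.44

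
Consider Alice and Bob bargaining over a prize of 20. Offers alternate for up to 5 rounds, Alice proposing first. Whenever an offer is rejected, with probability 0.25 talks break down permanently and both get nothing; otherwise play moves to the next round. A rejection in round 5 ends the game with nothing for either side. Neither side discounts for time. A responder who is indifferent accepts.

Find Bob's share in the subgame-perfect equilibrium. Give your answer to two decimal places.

By backward induction:
Round 5 (Alice proposes): rejection yields 0 for Bob; Alice offers 0 and keeps 20.
Round 4 (Bob proposes): rejecting gives Alice an expected 0.75 × 20 = 15; Bob offers that and keeps 5.
Round 3 (Alice proposes): rejecting gives Bob an expected 0.75 × 5 = 3.75. Alice offers 3.75 and keeps 20 − 3.75 = 16.25.
Round 2 (Bob proposes): rejecting gives Alice an expected 0.75 × 16.25 = 12.1875. Bob offers 12.1875 and keeps 20 − 12.1875 = 7.8125.
Round 1 (Alice proposes): rejecting gives Bob an expected 0.75 × 7.8125 = 5.859375. Alice offers 5.859375 and keeps 20 − 5.859375 = 14.140625.

5.86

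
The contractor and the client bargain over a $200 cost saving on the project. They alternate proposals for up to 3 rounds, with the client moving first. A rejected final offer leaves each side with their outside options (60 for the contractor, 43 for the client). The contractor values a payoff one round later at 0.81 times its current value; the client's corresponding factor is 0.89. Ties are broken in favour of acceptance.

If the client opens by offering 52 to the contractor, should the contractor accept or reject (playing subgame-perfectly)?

Round 3 (the client proposes): the contractor gets 60 if talks fail, so the client offers 60 and keeps 140.
Round 2 (the contractor proposes): the client can get 140 next round, worth 0.89 × 140 = 124.6 now, so the contractor offers 124.6, keeping 75.4.
So by rejecting in round 1, the contractor gets 75.4 next round, worth 0.81 × 75.4 = 61.074 now.
Offer 52 < 61.074, so the contractor rejects.

Reject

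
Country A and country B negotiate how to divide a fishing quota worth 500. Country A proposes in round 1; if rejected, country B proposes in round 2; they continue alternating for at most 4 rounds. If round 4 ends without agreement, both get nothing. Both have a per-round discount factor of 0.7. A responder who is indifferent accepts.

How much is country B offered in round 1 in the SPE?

276.5

Round 4 (country B proposes): country A will accept anything ≥ 0, so country B offers 0 and keeps 500.
Round 3 (country A proposes): country B can get 500 next round, worth 0.7 × 500 = 350 now; country A offers that and keeps 150.
Round 2 (country B proposes): country A can get 150 next round, worth 0.7 × 150 = 105 now. Country B offers 105 and keeps 500 − 105 = 395.
Round 1 (country A proposes): country B can get 395 next round, worth 0.7 × 395 = 276.5 now, so country A offers 276.5, keeping 223.5.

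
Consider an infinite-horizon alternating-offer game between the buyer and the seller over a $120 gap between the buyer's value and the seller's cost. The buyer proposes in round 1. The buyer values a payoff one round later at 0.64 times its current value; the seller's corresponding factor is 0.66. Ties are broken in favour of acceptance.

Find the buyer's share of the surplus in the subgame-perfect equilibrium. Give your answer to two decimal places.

70.64

Let x be the buyer's share when the buyer proposes and y be the seller's share when the seller proposes.
The seller accepts iff offered ≥ 0.66·y, so x = 120 − 0.66y. Symmetrically y = 120 − 0.64x.
Substituting: x = 120 − 0.66(120 − 0.64x), giving x(1 − 0.64·0.66) = 120(1 − 0.66).
So x = 120 × 0.34 / 0.5776 ≈ 70.6371, and the seller receives 120 − x ≈ 49.3629.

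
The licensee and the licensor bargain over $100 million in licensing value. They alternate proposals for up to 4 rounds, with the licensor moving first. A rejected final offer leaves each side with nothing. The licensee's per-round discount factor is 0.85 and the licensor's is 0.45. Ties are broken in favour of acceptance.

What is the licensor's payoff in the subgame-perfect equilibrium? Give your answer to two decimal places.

Solve by backward induction from round 4.
Round 4 (the licensee proposes): rejection yields 0 for the licensor; the licensee offers 0 and keeps 100.
Round 3 (the licensor proposes): the licensee can get 100 next round, worth 0.85 × 100 = 85 now, so the licensor offers 85, keeping 15.
Round 2 (the licensee proposes): the licensor can get 15 next round, worth 0.45 × 15 = 6.75 now. The licensee offers 6.75 and keeps 100 − 6.75 = 93.25.
Round 1 (the licensor proposes): the licensee can get 93.25 next round, worth 0.85 × 93.25 = 79.2625 now, so the licensor offers 79.2625, keeping 20.7375.

20.74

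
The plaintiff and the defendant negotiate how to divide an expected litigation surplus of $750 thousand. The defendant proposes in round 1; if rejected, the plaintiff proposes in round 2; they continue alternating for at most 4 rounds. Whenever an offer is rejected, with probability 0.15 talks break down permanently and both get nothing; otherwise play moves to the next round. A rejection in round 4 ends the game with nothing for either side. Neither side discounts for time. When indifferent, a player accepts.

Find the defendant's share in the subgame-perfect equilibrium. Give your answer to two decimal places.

193.78

Round 4 (the plaintiff proposes): the defendant will accept anything ≥ 0, so the plaintiff offers 0 and keeps 750.
Round 3 (the defendant proposes): rejecting gives the plaintiff an expected 0.85 × 750 = 637.5, so the defendant offers 637.5, keeping 112.5.
Round 2 (the plaintiff proposes): rejecting gives the defendant an expected 0.85 × 112.5 = 95.625. The plaintiff offers 95.625 and keeps 750 − 95.625 = 654.375.
Round 1 (the defendant proposes): rejecting gives the plaintiff an expected 0.85 × 654.375 = 556.21875. The defendant offers 556.21875 and keeps 750 − 556.21875 = 193.78125.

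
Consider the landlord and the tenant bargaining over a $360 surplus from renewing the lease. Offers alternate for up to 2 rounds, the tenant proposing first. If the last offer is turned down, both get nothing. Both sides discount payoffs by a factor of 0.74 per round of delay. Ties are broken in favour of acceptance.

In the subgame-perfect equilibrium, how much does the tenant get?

93.6

Round 2 (the landlord proposes): rejection yields 0 for the tenant; the landlord offers 0 and keeps 360.
Round 1 (the tenant proposes): the landlord can get 360 next round, worth 0.74 × 360 = 266.4 now. The tenant offers 266.4 and keeps 360 − 266.4 = 93.6.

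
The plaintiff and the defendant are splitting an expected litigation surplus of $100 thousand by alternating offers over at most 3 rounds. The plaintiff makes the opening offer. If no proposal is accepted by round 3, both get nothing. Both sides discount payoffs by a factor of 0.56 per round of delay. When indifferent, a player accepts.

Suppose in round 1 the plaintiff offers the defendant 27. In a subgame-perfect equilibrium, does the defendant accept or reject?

Round 3 (the plaintiff proposes): the defendant will accept anything ≥ 0, so the plaintiff offers 0 and keeps 100.
Round 2 (the defendant proposes): the plaintiff can get 100 next round, worth 0.56 × 100 = 56 now. The defendant offers 56 and keeps 100 − 56 = 44.
So by rejecting in round 1, the defendant gets 44 next round, worth 0.56 × 44 = 24.64 now.
Offer 27 ≥ 24.64, so the defendant accepts.

Accept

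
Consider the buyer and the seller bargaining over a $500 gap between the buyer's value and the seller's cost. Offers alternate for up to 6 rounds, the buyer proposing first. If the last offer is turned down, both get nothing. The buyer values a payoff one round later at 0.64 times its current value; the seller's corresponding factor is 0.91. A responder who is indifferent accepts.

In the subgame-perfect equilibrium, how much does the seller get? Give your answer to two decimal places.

413.53

Round 6 (the seller proposes): the buyer will accept anything ≥ 0, so the seller offers 0 and keeps 500.
Round 5 (the buyer proposes): the seller can get 500 next round, worth 0.91 × 500 = 455 now. The buyer offers 455 and keeps 500 − 455 = 45.
Round 4 (the seller proposes): the buyer can get 45 next round, worth 0.64 × 45 = 28.8 now; the seller offers that and keeps 471.2.
Round 3 (the buyer proposes): the seller can get 471.2 next round, worth 0.91 × 471.2 = 428.792 now, so the buyer offers 428.792, keeping 71.208.
Round 2 (the seller proposes): the buyer can get 71.208 next round, worth 0.64 × 71.208 = 45.57312 now; the seller offers that and keeps 454.42688.
Round 1 (the buyer proposes): the seller can get 454.42688 next round, worth 0.91 × 454.42688 = 413.5284608 now, so the buyer offers 413.5284608, keeping 86.4715392.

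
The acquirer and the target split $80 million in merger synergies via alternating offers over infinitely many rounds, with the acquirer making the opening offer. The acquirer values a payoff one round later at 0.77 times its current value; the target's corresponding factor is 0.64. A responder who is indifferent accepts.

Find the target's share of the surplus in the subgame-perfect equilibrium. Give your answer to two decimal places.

When the acquirer proposes, the target accepts any offer worth at least 0.64 times what the target would get by proposing next round; and vice versa.
This gives x = 80 − 0.64y and y = 80 − 0.77x, where x and y are each side's share when it proposes.
Hence (1 − 0.64·0.77)x = 80(1 − 0.64), i.e. 0.5072·x = 28.8.
x ≈ 56.7823; the target's share is 80 − x ≈ 23.2177.

23.22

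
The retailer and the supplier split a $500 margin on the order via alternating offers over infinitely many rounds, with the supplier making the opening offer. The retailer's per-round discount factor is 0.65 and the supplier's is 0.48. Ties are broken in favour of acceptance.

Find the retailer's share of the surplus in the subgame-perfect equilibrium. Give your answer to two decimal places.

245.64

In a stationary SPE each proposer offers the other exactly their discounted continuation value.
If the supplier keeps x when proposing and the retailer keeps y when proposing, then x = 500 − 0.65y and y = 500 − 0.48x.
Solving: x = 500(1 − 0.65) / (1 − 0.48·0.65) = 175 / 0.688 ≈ 254.3605.
The retailer gets 500 − 254.3605 ≈ 245.6395.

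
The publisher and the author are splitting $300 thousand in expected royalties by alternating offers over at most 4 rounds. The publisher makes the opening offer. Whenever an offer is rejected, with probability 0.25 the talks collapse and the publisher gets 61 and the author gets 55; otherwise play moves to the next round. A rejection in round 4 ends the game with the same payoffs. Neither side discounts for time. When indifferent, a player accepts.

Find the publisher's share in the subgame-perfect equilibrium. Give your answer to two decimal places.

132.88

By backward induction:
Round 4 (the author proposes): the publisher gets 61 if talks fail, so the author offers 61 and keeps 239.
Round 3 (the publisher proposes): rejecting gives the author an expected 0.75 × 239 + 0.25 × 55 = 193, so the publisher offers 193, keeping 107.
Round 2 (the author proposes): rejecting gives the publisher an expected 0.75 × 107 + 0.25 × 61 = 95.5; the author offers that and keeps 204.5.
Round 1 (the publisher proposes): rejecting gives the author an expected 0.75 × 204.5 + 0.25 × 55 = 167.125, so the publisher offers 167.125, keeping 132.875.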